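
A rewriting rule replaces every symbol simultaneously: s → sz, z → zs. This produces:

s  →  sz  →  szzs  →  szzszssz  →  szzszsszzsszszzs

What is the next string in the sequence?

szzszsszzsszszzszsszszzsszzszssz

φ(szzszsszzsszszzs) expands symbol-by-symbol to sz zs zs sz zs sz sz zs zs sz sz zs sz zs zs sz; joining the 16 pieces gives the next term.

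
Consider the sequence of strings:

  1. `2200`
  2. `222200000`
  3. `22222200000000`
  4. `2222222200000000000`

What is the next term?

Reading off run lengths: 2 runs 2, 4, 6, 8; 0 runs 2, 5, 8, 11 — each is linear in n (n = 1, 2, …).
Setting n = 5 gives 10, 14 characters in each block.

222222222200000000000000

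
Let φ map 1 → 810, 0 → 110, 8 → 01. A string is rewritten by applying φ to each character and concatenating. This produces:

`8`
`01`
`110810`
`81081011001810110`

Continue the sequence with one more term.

Rewriting the 17 symbols of 81081011001810110 one by one yields 01 810 110 01 810 110 810 810 110 110 810 01 810 110 810 810 110; concatenated:

018101100181011081081011011081001810110810810110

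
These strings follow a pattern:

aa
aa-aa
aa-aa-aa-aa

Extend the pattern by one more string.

aa-aa-aa-aa-aa-aa-aa-aa

Each string is two copies of the previous one joined by '-'.
So the next term is two copies of aa-aa-aa-aa with '-' between the halves.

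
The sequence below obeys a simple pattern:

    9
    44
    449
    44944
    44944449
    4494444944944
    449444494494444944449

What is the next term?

4494444944944449444494494444944944

Each term (from the third on) is the previous term followed by the one before it: term 3 = 44·9 = 449.
So term 8 is 449444494494444944449·4494444944944.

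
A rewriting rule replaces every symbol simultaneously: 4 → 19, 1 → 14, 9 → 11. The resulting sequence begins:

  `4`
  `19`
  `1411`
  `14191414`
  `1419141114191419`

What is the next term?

14191411141914141419141114191411

Applying the rule to each of the 16 symbols of 1419141114191419 gives the pieces 14 19 14 11 14 19 14 14 14 19 14 11 14 19 14 11, which concatenate to the answer.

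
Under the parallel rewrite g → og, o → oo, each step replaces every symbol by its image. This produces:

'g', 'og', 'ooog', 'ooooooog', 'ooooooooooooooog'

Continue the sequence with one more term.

Replace each of the 16 characters of ooooooooooooooog in place — oo oo oo oo oo oo oo oo oo oo oo oo oo oo oo og — and concatenate.

ooooooooooooooooooooooooooooooog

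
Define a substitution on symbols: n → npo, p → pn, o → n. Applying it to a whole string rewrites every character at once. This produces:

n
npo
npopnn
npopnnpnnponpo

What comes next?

Rewriting the 14 symbols of npopnnpnnponpo one by one yields npo pn n pn npo npo pn npo npo pn n npo pn n; concatenated:

npopnnpnnponpopnnponpopnnnpopnn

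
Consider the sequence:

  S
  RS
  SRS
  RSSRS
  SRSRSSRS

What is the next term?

From term 3 onward, concatenate the second-to-last term with the last: S·RS = SRS, RS·SRS = RSSRS, …
The next term joins RSSRS and SRSRSSRS.

RSSRSSRSRSSRS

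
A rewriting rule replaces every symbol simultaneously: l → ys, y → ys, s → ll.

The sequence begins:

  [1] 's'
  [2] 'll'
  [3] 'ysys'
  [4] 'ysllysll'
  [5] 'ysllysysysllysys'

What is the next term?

ysllysysysllysllysllysysysllysll

φ(ysllysysysllysys) expands symbol-by-symbol to ys ll ys ys ys ll ys ll ys ll ys ys ys ll ys ll; joining the 16 pieces gives the next term.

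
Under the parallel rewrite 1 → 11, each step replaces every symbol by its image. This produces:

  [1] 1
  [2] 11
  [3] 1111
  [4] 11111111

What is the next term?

1111111111111111

Apply φ to 11111111 symbol by symbol: 1→11, 1→11, 1→11, 1→11, 1→11, 1→11, 1→11, 1→11; joined: 11 11 11 11 11 11 11 11.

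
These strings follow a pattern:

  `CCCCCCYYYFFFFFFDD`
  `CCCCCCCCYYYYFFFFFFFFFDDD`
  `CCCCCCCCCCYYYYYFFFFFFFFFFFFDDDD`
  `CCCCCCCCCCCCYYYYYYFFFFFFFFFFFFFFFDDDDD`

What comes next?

Reading off run lengths: C runs 6, 8, 10, 12; Y runs 3, 4, 5, 6; F runs 6, 9, 12, 15; D runs 2, 3, 4, 5 — each is linear in n, where the shown terms are n = 2, 3, 4, 5.
Setting n = 6 gives 14, 7, 18, 6 characters in each block.

CCCCCCCCCCCCCCYYYYYYYFFFFFFFFFFFFFFFFFFDDDDDD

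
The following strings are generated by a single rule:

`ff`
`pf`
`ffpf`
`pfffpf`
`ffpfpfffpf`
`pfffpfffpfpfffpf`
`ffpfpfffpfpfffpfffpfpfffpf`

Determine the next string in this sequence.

From term 3 onward, concatenate the second-to-last term with the last: ff·pf = ffpf, pf·ffpf = pfffpf, …
The next term joins pfffpfffpfpfffpf and ffpfpfffpfpfffpfffpfpfffpf.

pfffpfffpfpfffpfffpfpfffpfpfffpfffpfpfffpf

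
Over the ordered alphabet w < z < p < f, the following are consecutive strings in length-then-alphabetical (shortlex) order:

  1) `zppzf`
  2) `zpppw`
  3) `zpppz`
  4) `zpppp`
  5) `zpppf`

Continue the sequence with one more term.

zppfw

Find the rightmost character of zpppf below f, bump it to the next letter, and reset everything to its right to w.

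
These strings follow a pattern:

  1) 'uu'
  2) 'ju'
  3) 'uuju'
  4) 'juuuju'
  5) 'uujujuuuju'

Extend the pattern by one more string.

This is a Fibonacci-style word recurrence s(k) = s(k−2)·s(k−1): e.g. uu·ju = uuju.
So term 6 is juuuju·uujujuuuju.

juuujuuujujuuuju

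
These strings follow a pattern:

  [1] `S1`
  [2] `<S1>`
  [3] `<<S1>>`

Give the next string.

<<<S1>>>

Every step adds < to the front and > to the end of the previous string.
So the next term is <·<<S1>>·>.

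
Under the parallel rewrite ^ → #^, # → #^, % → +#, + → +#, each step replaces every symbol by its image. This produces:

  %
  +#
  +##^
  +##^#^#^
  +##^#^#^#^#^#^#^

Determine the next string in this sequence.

+##^#^#^#^#^#^#^#^#^#^#^#^#^#^#^

φ(+##^#^#^#^#^#^#^) expands symbol-by-symbol to +# #^ #^ #^ #^ #^ #^ #^ #^ #^ #^ #^ #^ #^ #^ #^; joining the 16 pieces gives the next term.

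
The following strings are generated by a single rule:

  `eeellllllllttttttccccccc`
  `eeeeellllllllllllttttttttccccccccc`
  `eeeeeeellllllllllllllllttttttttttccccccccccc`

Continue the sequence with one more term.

eeeeeeeeellllllllllllllllllllttttttttttttccccccccccccc

Term n consists of 2n-1 e's, followed by 4n l's, followed by 2n+2 t's, followed by 2n+3 c's, where the shown terms are n = 2, 3, 4.
For the next term, n = 5, so the run lengths are 9, 20, 12, 13.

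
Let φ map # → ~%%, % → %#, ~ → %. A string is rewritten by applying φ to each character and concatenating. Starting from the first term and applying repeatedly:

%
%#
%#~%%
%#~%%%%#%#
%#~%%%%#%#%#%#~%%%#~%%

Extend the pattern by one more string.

%#~%%%%#%#%#%#~%%%#~%%%#~%%%#~%%%%#%#%#~%%%%#%#

φ(%#~%%%%#%#%#%#~%%%#~%%) expands symbol-by-symbol to %# ~%% % %# %# %# %# ~%% %# ~%% %# ~%% %# ~%% % %# %# %# ~%% % %# %#; joining the 22 pieces gives the next term.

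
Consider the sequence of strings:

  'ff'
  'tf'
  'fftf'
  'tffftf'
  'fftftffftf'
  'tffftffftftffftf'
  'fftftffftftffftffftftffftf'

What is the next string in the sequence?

Each term (from the third on) is the two preceding terms concatenated in order: term 3 = ff·tf = fftf.
So term 8 is tffftffftftffftf·fftftffftftffftffftftffftf.

tffftffftftffftffftftffftftffftffftftffftf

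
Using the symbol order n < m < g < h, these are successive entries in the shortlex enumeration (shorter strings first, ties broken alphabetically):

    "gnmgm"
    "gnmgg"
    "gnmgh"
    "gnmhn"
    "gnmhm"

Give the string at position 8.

Continuing the enumeration 3 steps past gnmhm: gnmhm → gnmhg → gnmhh → (answer).

gngnn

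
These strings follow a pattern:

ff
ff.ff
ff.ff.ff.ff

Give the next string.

Every step duplicates the string with '.' between the halves.
Doubling ff.ff.ff.ff with '.' between the halves:

ff.ff.ff.ff.ff.ff.ff.ff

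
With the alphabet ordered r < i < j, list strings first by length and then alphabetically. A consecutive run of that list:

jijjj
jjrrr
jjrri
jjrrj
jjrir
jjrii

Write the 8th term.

Continuing the enumeration 2 steps past jjrii: jjrii → jjrij → (answer).

jjrjr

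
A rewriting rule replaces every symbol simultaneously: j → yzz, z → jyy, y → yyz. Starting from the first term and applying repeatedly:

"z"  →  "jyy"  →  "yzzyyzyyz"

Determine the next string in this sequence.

Apply φ to yzzyyzyyz symbol by symbol: y→yyz, z→jyy, z→jyy, y→yyz, y→yyz, z→jyy, y→yyz, y→yyz, z→jyy; joined: yyz jyy jyy yyz yyz jyy yyz yyz jyy.

yyzjyyjyyyyzyyzjyyyyzyyzjyy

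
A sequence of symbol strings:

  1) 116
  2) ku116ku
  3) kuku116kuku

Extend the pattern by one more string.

Every step adds ku to the front and ku to the end of the previous string.
So the next term is ku·kuku116kuku·ku.

kukuku116kukuku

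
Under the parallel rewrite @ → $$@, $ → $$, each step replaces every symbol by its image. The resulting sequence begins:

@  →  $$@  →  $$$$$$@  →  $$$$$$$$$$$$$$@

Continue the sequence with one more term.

Replace each of the 15 characters of $$$$$$$$$$$$$$@ in place — $$ $$ $$ $$ $$ $$ $$ $$ $$ $$ $$ $$ $$ $$ $$@ — and concatenate.

$$$$$$$$$$$$$$$$$$$$$$$$$$$$$$@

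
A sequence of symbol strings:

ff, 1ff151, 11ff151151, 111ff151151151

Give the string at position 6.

Each term wraps the previous one in 1 on the left and 151 on the right.
From 111ff151151151, 2 further steps: 111ff151151151 → 1111ff151151151151 → (answer).

11111ff151151151151151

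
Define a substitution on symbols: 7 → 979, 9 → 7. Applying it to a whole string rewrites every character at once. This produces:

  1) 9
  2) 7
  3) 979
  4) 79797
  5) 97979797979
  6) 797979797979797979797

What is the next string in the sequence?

9797979797979797979797979797979797979797979

Applying the rule to each of the 21 symbols of 797979797979797979797 gives the pieces 979 7 979 7 979 7 979 7 979 7 979 7 979 7 979 7 979 7 979 7 979, which concatenate to the answer.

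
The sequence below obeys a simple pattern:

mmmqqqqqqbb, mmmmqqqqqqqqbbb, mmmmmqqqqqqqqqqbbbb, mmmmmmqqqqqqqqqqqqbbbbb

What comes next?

Reading off run lengths: m runs 3, 4, 5, 6; q runs 6, 8, 10, 12; b runs 2, 3, 4, 5 — each is linear in n, where the shown terms are n = 3, 4, 5, 6.
At n = 7 the blocks have lengths 7, 14, 6.

mmmmmmmqqqqqqqqqqqqqqbbbbbb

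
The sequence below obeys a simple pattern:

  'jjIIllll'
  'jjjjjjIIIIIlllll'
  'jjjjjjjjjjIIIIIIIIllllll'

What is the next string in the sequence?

jjjjjjjjjjjjjjIIIIIIIIIIIlllllll

The n-th term is 4n-2 j's then 3n-1 I's then n+3 l's (n = 1, 2, …).
At n = 4 the blocks have lengths 14, 11, 7.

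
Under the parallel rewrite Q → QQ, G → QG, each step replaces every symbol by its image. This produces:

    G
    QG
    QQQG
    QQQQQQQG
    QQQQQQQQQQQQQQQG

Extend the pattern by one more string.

QQQQQQQQQQQQQQQQQQQQQQQQQQQQQQQG

φ(QQQQQQQQQQQQQQQG) expands symbol-by-symbol to QQ QQ QQ QQ QQ QQ QQ QQ QQ QQ QQ QQ QQ QQ QQ QG; joining the 16 pieces gives the next term.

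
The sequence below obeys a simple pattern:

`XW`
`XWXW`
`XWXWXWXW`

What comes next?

XWXWXWXWXWXWXWXW

Each string is two copies of the previous one concatenated.
So the next term is two copies of XWXWXWXW.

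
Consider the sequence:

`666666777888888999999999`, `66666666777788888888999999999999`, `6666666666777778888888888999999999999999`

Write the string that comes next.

666666666666777777888888888888999999999999999999

The n-th term is 2n 6's then n 7's then 2n 8's then 3n 9's, where the shown terms are n = 3, 4, 5.
For the next term, n = 6, so the run lengths are 12, 6, 12, 18.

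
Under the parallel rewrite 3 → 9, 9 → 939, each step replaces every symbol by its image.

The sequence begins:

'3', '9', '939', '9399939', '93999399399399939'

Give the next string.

Rewriting the 17 symbols of 93999399399399939 one by one yields 939 9 939 939 939 9 939 939 9 939 939 9 939 939 939 9 939; concatenated:

93999399399399939939993993999399399399939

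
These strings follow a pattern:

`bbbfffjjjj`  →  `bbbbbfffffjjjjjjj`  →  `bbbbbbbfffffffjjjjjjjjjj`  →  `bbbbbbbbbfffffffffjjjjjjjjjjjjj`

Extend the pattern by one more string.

Reading off run lengths: b runs 3, 5, 7, 9; f runs 3, 5, 7, 9; j runs 4, 7, 10, 13 — each is linear in n (n = 1, 2, …).
At n = 5 the blocks have lengths 11, 11, 16.

bbbbbbbbbbbfffffffffffjjjjjjjjjjjjjjjj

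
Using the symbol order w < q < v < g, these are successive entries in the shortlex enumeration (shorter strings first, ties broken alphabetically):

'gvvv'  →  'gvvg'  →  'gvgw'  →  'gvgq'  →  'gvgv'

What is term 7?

Continuing the enumeration 2 steps past gvgv: gvgv → gvgg → (answer).

ggww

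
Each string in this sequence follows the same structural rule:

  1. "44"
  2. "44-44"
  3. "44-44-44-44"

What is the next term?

Every step duplicates the string with '-' between the halves.
Doubling 44-44-44-44 with '-' between the halves:

44-44-44-44-44-44-44-44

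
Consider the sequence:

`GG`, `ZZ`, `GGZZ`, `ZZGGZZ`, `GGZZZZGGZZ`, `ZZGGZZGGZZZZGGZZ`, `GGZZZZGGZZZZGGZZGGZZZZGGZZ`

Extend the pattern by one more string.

ZZGGZZGGZZZZGGZZGGZZZZGGZZZZGGZZGGZZZZGGZZ

This is a Fibonacci-style word recurrence s(k) = s(k−2)·s(k−1): e.g. GG·ZZ = GGZZ.
The next term joins ZZGGZZGGZZZZGGZZ and GGZZZZGGZZZZGGZZGGZZZZGGZZ.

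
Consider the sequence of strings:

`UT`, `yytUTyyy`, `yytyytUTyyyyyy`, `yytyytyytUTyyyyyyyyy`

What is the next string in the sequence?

yytyytyytyytUTyyyyyyyyyyyy

Each term wraps the previous one in yyt on the left and yyy on the right.
One more step from yytyytyytUTyyyyyyyyy gives the answer.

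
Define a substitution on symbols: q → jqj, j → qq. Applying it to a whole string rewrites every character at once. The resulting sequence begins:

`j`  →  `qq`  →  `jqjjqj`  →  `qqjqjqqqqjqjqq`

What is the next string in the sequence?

Rewriting the 14 symbols of qqjqjqqqqjqjqq one by one yields jqj jqj qq jqj qq jqj jqj jqj jqj qq jqj qq jqj jqj; concatenated:

jqjjqjqqjqjqqjqjjqjjqjjqjqqjqjqqjqjjqj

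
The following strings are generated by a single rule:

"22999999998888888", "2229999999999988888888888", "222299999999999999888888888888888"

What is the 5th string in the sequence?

Reading off run lengths: 2 runs 2, 3, 4; 9 runs 8, 11, 14; 8 runs 7, 11, 15 — each is linear in n, where the shown terms are n = 2, 3, 4.
Setting n = 6 gives 6, 20, 23 characters in each block.

2222229999999999999999999988888888888888888888888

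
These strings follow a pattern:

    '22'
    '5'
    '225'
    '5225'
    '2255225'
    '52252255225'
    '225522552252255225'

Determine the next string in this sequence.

52252255225225522552252255225

This is a Fibonacci-style word recurrence s(k) = s(k−2)·s(k−1): e.g. 22·5 = 225.
The next term joins 52252255225 and 225522552252255225.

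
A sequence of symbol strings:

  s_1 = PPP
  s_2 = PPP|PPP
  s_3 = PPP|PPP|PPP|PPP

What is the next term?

s(k+1) = s(k)·|·s(k) — each term doubles the last with '|' between the halves.
Doubling PPP|PPP|PPP|PPP with '|' between the halves:

PPP|PPP|PPP|PPP|PPP|PPP|PPP|PPP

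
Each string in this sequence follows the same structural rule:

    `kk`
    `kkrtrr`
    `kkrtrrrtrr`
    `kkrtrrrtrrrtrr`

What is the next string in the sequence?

Each term is the previous one with rtrr appended.
One more step from kkrtrrrtrrrtrr gives the answer.

kkrtrrrtrrrtrrrtrr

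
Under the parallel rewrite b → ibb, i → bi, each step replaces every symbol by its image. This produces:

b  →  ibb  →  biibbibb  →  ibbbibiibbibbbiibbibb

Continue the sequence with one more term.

biibbibbibbbiibbbibiibbibbbiibbibbibbbibiibbibbbiibbibb

Replace each of the 21 characters of ibbbibiibbibbbiibbibb in place — bi ibb ibb ibb bi ibb bi bi ibb ibb bi ibb ibb ibb bi bi ibb ibb bi ibb ibb — and concatenate.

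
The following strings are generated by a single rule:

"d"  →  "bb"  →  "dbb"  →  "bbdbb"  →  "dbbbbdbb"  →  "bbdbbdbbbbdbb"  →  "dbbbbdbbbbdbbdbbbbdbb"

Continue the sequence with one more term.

bbdbbdbbbbdbbdbbbbdbbbbdbbdbbbbdbb

This is a Fibonacci-style word recurrence s(k) = s(k−2)·s(k−1): e.g. d·bb = dbb.
The next term joins bbdbbdbbbbdbb and dbbbbdbbbbdbbdbbbbdbb.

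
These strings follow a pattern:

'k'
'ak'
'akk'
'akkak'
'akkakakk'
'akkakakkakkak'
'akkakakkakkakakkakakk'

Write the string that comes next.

akkakakkakkakakkakakkakkakakkakkak

Each term (from the third on) is the previous term followed by the one before it: term 3 = ak·k = akk.
So term 8 is akkakakkakkakakkakakk·akkakakkakkak.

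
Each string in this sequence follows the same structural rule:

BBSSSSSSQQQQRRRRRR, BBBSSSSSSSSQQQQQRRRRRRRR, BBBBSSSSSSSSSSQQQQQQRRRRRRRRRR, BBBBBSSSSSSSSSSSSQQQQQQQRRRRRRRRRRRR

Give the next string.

BBBBBBSSSSSSSSSSSSSSQQQQQQQQRRRRRRRRRRRRRR

Reading off run lengths: B runs 2, 3, 4, 5; S runs 6, 8, 10, 12; Q runs 4, 5, 6, 7; R runs 6, 8, 10, 12 — each is linear in n, where the shown terms are n = 2, 3, 4, 5.
For the next term, n = 6, so the run lengths are 6, 14, 8, 14.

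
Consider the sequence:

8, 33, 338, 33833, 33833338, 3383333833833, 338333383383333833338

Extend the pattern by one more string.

3383333833833338333383383333833833

This is a Fibonacci-style word recurrence s(k) = s(k−1)·s(k−2): e.g. 33·8 = 338.
The next term joins 338333383383333833338 and 3383333833833.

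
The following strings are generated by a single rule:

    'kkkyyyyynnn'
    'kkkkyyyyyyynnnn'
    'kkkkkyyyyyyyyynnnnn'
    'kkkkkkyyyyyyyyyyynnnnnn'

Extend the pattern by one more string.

kkkkkkkyyyyyyyyyyyyynnnnnnn

The n-th term is n k's then 2n-1 y's then n n's, where the shown terms are n = 3, 4, 5, 6.
For the next term, n = 7, so the run lengths are 7, 13, 7.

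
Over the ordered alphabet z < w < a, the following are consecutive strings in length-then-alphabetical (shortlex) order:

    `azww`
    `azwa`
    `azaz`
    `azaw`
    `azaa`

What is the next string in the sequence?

awzz

The successor of azaa increments the rightmost position that isn't already a and resets every position after it to z.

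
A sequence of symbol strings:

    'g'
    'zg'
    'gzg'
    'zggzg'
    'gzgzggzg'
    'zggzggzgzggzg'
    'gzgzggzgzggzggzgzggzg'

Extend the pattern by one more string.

zggzggzgzggzggzgzggzgzggzggzgzggzg

Each term (from the third on) is the two preceding terms concatenated in order: term 3 = g·zg = gzg.
So term 8 is zggzggzgzggzg·gzgzggzgzggzggzgzggzg.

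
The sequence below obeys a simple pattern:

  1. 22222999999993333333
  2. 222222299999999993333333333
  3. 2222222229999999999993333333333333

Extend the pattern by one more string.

Each string has the form 2^{2n-1} 9^{2n+2} 3^{3n-2}, where the shown terms are n = 3, 4, 5.
At n = 6 the blocks have lengths 11, 14, 16.

22222222222999999999999993333333333333333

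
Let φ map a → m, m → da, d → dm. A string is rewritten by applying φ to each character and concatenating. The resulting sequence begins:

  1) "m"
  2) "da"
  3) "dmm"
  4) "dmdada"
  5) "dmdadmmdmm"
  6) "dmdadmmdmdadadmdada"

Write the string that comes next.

dmdadmmdmdadadmdadmmdmmdmdadmmdmm

Applying the rule to each of the 19 symbols of dmdadmmdmdadadmdada gives the pieces dm da dm m dm da da dm da dm m dm m dm da dm m dm m, which concatenate to the answer.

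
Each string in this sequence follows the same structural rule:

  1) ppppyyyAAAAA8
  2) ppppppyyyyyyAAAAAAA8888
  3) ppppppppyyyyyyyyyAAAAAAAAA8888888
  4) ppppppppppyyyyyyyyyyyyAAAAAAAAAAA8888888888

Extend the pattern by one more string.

Each string has the form p^{2n+2} y^{3n} A^{2n+3} 8^{3n-2} (n = 1, 2, …).
At n = 5 the blocks have lengths 12, 15, 13, 13.

ppppppppppppyyyyyyyyyyyyyyyAAAAAAAAAAAAA8888888888888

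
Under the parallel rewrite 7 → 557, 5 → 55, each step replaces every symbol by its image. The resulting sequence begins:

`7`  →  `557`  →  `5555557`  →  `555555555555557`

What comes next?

5555555555555555555555555555557

φ(555555555555557) expands symbol-by-symbol to 55 55 55 55 55 55 55 55 55 55 55 55 55 55 557; joining the 15 pieces gives the next term.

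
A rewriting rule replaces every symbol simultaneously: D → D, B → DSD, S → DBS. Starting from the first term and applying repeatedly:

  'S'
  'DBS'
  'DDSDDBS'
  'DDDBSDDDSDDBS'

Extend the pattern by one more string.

Replace each of the 13 characters of DDDBSDDDSDDBS in place — D D D DSD DBS D D D DBS D D DSD DBS — and concatenate.

DDDDSDDBSDDDDBSDDDSDDBS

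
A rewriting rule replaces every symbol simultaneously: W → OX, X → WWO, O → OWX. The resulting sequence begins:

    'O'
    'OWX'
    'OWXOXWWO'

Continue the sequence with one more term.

Expanding OWXOXWWO: O→OWX, W→OX, X→WWO, O→OWX, X→WWO, W→OX, W→OX, O→OWX. Concatenated: OWX OX WWO OWX WWO OX OX OWX.

OWXOXWWOOWXWWOOXOXOWX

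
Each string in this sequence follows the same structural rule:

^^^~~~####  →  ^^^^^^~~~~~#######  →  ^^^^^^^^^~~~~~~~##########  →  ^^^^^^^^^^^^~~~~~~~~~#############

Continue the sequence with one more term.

^^^^^^^^^^^^^^^~~~~~~~~~~~################

The n-th term is 3n ^'s then 2n+1 ~'s then 3n+1 #'s (n = 1, 2, …).
At n = 5 the blocks have lengths 15, 11, 16.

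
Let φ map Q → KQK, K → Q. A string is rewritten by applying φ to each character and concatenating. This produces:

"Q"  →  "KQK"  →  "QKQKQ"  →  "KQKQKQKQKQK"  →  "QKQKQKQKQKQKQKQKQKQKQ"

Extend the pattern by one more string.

KQKQKQKQKQKQKQKQKQKQKQKQKQKQKQKQKQKQKQKQKQK

φ(QKQKQKQKQKQKQKQKQKQKQ) expands symbol-by-symbol to KQK Q KQK Q KQK Q KQK Q KQK Q KQK Q KQK Q KQK Q KQK Q KQK Q KQK; joining the 21 pieces gives the next term.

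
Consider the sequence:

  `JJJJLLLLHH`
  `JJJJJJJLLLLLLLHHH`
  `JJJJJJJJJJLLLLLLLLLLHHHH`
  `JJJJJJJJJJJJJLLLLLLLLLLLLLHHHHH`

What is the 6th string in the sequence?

The n-th term is 3n+1 J's then 3n+1 L's then n+1 H's (n = 1, 2, …).
Setting n = 6 gives 19, 19, 7 characters in each block.

JJJJJJJJJJJJJJJJJJJLLLLLLLLLLLLLLLLLLLHHHHHHH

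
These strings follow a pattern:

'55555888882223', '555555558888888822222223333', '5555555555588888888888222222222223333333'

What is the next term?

Each string has the form 5^{3n+2} 8^{3n+2} 2^{4n-1} 3^{3n-2} (n = 1, 2, …).
For the next term, n = 4, so the run lengths are 14, 14, 15, 10.

55555555555555888888888888882222222222222223333333333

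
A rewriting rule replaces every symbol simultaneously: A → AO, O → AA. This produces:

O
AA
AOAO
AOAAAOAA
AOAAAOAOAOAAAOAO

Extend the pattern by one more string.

Rewriting the 16 symbols of AOAAAOAOAOAAAOAO one by one yields AO AA AO AO AO AA AO AA AO AA AO AO AO AA AO AA; concatenated:

AOAAAOAOAOAAAOAAAOAAAOAOAOAAAOAA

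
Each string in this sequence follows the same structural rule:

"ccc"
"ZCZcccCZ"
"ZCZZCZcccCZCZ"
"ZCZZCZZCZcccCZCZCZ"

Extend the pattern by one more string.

ZCZZCZZCZZCZcccCZCZCZCZ

s(k+1) = ZCZ·s(k)·CZ, so each term gains ZCZ as a prefix and CZ as a suffix.
One more step from ZCZZCZZCZcccCZCZCZ gives the answer.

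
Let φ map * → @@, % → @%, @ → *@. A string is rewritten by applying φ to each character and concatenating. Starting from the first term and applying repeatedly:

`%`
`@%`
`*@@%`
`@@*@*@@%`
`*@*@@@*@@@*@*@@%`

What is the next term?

@@*@@@*@*@*@@@*@*@*@@@*@@@*@*@@%

φ(*@*@@@*@@@*@*@@%) expands symbol-by-symbol to @@ *@ @@ *@ *@ *@ @@ *@ *@ *@ @@ *@ @@ *@ *@ @%; joining the 16 pieces gives the next term.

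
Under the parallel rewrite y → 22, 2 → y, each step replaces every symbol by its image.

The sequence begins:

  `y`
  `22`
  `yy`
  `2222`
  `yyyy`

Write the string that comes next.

Expanding yyyy: y→22, y→22, y→22, y→22. Concatenated: 22 22 22 22.

22222222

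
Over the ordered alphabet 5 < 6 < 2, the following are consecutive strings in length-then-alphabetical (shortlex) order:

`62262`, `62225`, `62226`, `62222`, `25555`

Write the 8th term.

Continuing the enumeration 3 steps past 25555: 25555 → 25556 → 25552 → (answer).

25565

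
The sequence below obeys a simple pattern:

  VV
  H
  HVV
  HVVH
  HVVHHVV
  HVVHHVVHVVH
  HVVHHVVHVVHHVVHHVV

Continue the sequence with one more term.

HVVHHVVHVVHHVVHHVVHVVHHVVHVVH

This is a Fibonacci-style word recurrence s(k) = s(k−1)·s(k−2): e.g. H·VV = HVV.
The next term joins HVVHHVVHVVHHVVHHVV and HVVHHVVHVVH.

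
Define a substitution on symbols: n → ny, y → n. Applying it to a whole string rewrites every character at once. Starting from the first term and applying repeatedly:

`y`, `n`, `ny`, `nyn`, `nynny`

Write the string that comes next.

nynnynyn

Rewriting each symbol of nynny: n→ny, y→n, n→ny, n→ny, y→n, which concatenates to ny n ny ny n.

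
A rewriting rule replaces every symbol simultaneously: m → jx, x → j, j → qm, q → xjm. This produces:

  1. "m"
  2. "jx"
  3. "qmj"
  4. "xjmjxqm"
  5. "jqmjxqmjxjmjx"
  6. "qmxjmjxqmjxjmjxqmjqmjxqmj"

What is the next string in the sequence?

Rewriting the 25 symbols of qmxjmjxqmjxjmjxqmjqmjxqmj one by one yields xjm jx j qm jx qm j xjm jx qm j qm jx qm j xjm jx qm xjm jx qm j xjm jx qm; concatenated:

xjmjxjqmjxqmjxjmjxqmjqmjxqmjxjmjxqmxjmjxqmjxjmjxqm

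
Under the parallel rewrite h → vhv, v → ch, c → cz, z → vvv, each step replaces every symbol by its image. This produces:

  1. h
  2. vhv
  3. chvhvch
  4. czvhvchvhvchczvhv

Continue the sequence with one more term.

Rewriting the 17 symbols of czvhvchvhvchczvhv one by one yields cz vvv ch vhv ch cz vhv ch vhv ch cz vhv cz vvv ch vhv ch; concatenated:

czvvvchvhvchczvhvchvhvchczvhvczvvvchvhvch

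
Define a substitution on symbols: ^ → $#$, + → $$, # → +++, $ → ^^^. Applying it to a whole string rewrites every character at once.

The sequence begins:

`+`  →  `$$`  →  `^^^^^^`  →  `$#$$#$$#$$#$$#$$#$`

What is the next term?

Replace each of the 18 characters of $#$$#$$#$$#$$#$$#$ in place — ^^^ +++ ^^^ ^^^ +++ ^^^ ^^^ +++ ^^^ ^^^ +++ ^^^ ^^^ +++ ^^^ ^^^ +++ ^^^ — and concatenate.

^^^+++^^^^^^+++^^^^^^+++^^^^^^+++^^^^^^+++^^^^^^+++^^^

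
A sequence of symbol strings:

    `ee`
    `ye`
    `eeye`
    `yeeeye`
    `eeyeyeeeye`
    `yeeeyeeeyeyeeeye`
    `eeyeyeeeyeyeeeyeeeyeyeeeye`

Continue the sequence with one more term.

This is a Fibonacci-style word recurrence s(k) = s(k−2)·s(k−1): e.g. ee·ye = eeye.
Continuing: yeeeyeeeyeyeeeye · eeyeyeeeyeyeeeyeeeyeyeeeye gives term 8.

yeeeyeeeyeyeeeyeeeyeyeeeyeyeeeyeeeyeyeeeye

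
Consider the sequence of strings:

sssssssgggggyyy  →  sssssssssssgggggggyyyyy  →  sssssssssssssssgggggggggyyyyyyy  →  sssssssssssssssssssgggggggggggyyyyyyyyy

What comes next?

sssssssssssssssssssssssgggggggggggggyyyyyyyyyyy

The n-th term is 4n+3 s's then 2n+3 g's then 2n+1 y's (n = 1, 2, …).
At n = 5 the blocks have lengths 23, 13, 11.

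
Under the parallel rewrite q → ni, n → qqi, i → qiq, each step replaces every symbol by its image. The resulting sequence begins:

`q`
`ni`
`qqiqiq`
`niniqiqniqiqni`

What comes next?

Rewriting the 14 symbols of niniqiqniqiqni one by one yields qqi qiq qqi qiq ni qiq ni qqi qiq ni qiq ni qqi qiq; concatenated:

qqiqiqqqiqiqniqiqniqqiqiqniqiqniqqiqiq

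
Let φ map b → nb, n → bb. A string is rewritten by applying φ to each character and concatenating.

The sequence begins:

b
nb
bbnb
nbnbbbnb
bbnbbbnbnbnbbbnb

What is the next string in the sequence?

Rewriting the 16 symbols of bbnbbbnbnbnbbbnb one by one yields nb nb bb nb nb nb bb nb bb nb bb nb nb nb bb nb; concatenated:

nbnbbbnbnbnbbbnbbbnbbbnbnbnbbbnb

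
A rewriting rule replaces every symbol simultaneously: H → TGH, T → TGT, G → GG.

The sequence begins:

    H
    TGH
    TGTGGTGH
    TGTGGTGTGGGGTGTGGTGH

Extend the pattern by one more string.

φ(TGTGGTGTGGGGTGTGGTGH) expands symbol-by-symbol to TGT GG TGT GG GG TGT GG TGT GG GG GG GG TGT GG TGT GG GG TGT GG TGH; joining the 20 pieces gives the next term.

TGTGGTGTGGGGTGTGGTGTGGGGGGGGTGTGGTGTGGGGTGTGGTGH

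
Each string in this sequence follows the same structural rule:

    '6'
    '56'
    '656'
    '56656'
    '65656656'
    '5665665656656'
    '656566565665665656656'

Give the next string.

5665665656656656566565665665656656

Each term (from the third on) is the two preceding terms concatenated in order: term 3 = 6·56 = 656.
Continuing: 5665665656656 · 656566565665665656656 gives term 8.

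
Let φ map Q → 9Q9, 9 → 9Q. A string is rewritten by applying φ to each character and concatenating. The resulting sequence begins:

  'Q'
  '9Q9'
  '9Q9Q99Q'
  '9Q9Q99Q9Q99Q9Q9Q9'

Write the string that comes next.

Rewriting the 17 symbols of 9Q9Q99Q9Q99Q9Q9Q9 one by one yields 9Q 9Q9 9Q 9Q9 9Q 9Q 9Q9 9Q 9Q9 9Q 9Q 9Q9 9Q 9Q9 9Q 9Q9 9Q; concatenated:

9Q9Q99Q9Q99Q9Q9Q99Q9Q99Q9Q9Q99Q9Q99Q9Q99Q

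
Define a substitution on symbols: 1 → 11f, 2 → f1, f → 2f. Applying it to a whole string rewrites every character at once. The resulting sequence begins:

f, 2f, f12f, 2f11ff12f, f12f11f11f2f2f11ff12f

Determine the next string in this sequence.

2f11ff12f11f11f2f11f11f2ff12ff12f11f11f2f2f11ff12f

Applying the rule to each of the 21 symbols of f12f11f11f2f2f11ff12f gives the pieces 2f 11f f1 2f 11f 11f 2f 11f 11f 2f f1 2f f1 2f 11f 11f 2f 2f 11f f1 2f, which concatenate to the answer.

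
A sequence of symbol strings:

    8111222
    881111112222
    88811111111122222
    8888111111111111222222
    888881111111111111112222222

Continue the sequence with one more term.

88888811111111111111111122222222

Term n consists of n 8's, followed by 3n 1's, followed by n+2 2's (n = 1, 2, …).
For the next term, n = 6, so the run lengths are 6, 18, 8.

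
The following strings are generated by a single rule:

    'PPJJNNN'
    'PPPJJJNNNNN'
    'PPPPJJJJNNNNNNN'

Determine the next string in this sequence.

PPPPPJJJJJNNNNNNNNN

The n-th term is n P's then n J's then 2n-1 N's, where the shown terms are n = 2, 3, 4.
At n = 5 the blocks have lengths 5, 5, 9.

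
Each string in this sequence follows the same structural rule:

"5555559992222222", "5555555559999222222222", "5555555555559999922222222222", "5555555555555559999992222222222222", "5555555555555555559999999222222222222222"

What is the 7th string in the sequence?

5555555555555555555555559999999992222222222222222222

Term n consists of 3n 5's, followed by n+1 9's, followed by 2n+3 2's, where the shown terms are n = 2, 3, 4, 5, 6.
Setting n = 8 gives 24, 9, 19 characters in each block.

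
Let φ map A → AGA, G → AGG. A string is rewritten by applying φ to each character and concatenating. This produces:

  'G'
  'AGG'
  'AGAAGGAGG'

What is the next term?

Rewriting each symbol of AGAAGGAGG: A→AGA, G→AGG, A→AGA, A→AGA, G→AGG, G→AGG, A→AGA, G→AGG, G→AGG, which concatenates to AGA AGG AGA AGA AGG AGG AGA AGG AGG.

AGAAGGAGAAGAAGGAGGAGAAGGAGG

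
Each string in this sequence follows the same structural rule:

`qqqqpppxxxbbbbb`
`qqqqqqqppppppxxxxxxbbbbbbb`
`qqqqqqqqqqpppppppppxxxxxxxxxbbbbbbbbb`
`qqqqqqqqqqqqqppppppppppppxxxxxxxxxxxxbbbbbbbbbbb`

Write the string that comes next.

qqqqqqqqqqqqqqqqpppppppppppppppxxxxxxxxxxxxxxxbbbbbbbbbbbbb

Term n consists of 3n+1 q's, followed by 3n p's, followed by 3n x's, followed by 2n+3 b's (n = 1, 2, …).
Setting n = 5 gives 16, 15, 15, 13 characters in each block.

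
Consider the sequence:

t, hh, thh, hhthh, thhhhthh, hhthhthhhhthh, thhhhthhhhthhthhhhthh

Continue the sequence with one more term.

This is a Fibonacci-style word recurrence s(k) = s(k−2)·s(k−1): e.g. t·hh = thh.
Continuing: hhthhthhhhthh · thhhhthhhhthhthhhhthh gives term 8.

hhthhthhhhthhthhhhthhhhthhthhhhthh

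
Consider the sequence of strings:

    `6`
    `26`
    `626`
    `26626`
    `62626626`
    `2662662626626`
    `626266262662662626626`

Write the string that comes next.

This is a Fibonacci-style word recurrence s(k) = s(k−2)·s(k−1): e.g. 6·26 = 626.
The next term joins 2662662626626 and 626266262662662626626.

2662662626626626266262662662626626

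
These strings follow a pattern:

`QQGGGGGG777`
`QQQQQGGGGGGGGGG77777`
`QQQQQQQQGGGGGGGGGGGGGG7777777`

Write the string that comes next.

QQQQQQQQQQQGGGGGGGGGGGGGGGGGG777777777

Each string has the form Q^{3n-1} G^{4n+2} 7^{2n+1} (n = 1, 2, …).
Setting n = 4 gives 11, 18, 9 characters in each block.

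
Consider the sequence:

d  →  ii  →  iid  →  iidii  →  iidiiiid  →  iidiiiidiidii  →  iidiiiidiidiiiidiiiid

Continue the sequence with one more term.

iidiiiidiidiiiidiiiidiidiiiidiidii

Each term (from the third on) is the previous term followed by the one before it: term 3 = ii·d = iid.
The next term joins iidiiiidiidiiiidiiiid and iidiiiidiidii.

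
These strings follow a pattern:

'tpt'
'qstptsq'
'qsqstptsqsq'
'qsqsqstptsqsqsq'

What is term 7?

qsqsqsqsqsqstptsqsqsqsqsqsq

Every step adds qs to the front and sq to the end of the previous string.
From qsqsqstptsqsqsq, 3 further steps: qsqsqstptsqsqsq → qsqsqsqstptsqsqsqsq → qsqsqsqsqstptsqsqsqsqsq → (answer).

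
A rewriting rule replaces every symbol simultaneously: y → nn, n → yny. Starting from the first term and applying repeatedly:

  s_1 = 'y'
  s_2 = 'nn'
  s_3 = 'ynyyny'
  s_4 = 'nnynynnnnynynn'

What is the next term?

Rewriting the 14 symbols of nnynynnnnynynn one by one yields yny yny nn yny nn yny yny yny yny nn yny nn yny yny; concatenated:

ynyynynnynynnynyynyynyynynnynynnynyyny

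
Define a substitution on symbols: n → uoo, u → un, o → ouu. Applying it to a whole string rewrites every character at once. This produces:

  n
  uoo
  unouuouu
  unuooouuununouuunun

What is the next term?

Applying the rule to each of the 19 symbols of unuooouuununouuunun gives the pieces un uoo un ouu ouu ouu un un un uoo un uoo ouu un un un uoo un uoo, which concatenate to the answer.

unuoounouuouuouuunununuoounuooouuunununuoounuoo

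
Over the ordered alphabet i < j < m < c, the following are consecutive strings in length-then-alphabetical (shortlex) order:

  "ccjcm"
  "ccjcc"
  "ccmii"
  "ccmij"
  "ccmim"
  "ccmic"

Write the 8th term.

ccmjj

Advancing 2 positions from ccmic through ccmic → ccmji reaches term 8.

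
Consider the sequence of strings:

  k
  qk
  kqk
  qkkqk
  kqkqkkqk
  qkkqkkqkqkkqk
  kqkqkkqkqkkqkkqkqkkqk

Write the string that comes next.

This is a Fibonacci-style word recurrence s(k) = s(k−2)·s(k−1): e.g. k·qk = kqk.
Continuing: qkkqkkqkqkkqk · kqkqkkqkqkkqkkqkqkkqk gives term 8.

qkkqkkqkqkkqkkqkqkkqkqkkqkkqkqkkqk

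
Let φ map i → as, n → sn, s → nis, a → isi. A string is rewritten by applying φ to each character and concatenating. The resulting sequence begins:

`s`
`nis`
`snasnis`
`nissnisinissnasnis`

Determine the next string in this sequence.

snasnisnissnasnisassnasnisnissnisinissnasnis

φ(nissnisinissnasnis) expands symbol-by-symbol to sn as nis nis sn as nis as sn as nis nis sn isi nis sn as nis; joining the 18 pieces gives the next term.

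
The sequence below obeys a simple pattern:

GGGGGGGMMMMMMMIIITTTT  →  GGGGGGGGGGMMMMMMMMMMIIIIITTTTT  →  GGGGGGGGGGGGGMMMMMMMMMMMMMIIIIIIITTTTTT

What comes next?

GGGGGGGGGGGGGGGGMMMMMMMMMMMMMMMMIIIIIIIIITTTTTTT

Term n consists of 3n+1 G's, followed by 3n+1 M's, followed by 2n-1 I's, followed by n+2 T's, where the shown terms are n = 2, 3, 4.
For the next term, n = 5, so the run lengths are 16, 16, 9, 7.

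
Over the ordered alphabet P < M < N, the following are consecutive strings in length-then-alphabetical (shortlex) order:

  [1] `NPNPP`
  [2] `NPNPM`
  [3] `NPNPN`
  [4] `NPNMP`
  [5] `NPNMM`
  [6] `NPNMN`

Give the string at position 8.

NPNNM

Advancing 2 positions from NPNMN through NPNMN → NPNNP reaches term 8.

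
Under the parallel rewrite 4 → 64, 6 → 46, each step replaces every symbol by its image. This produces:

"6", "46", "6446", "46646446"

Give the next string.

6446466446646446

Rewriting each symbol of 46646446: 4→64, 6→46, 6→46, 4→64, 6→46, 4→64, 4→64, 6→46, which concatenates to 64 46 46 64 46 64 64 46.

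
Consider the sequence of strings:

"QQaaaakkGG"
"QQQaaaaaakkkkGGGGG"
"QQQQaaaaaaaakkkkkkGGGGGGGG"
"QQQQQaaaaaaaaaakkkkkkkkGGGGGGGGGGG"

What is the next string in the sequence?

QQQQQQaaaaaaaaaaaakkkkkkkkkkGGGGGGGGGGGGGG

Reading off run lengths: Q runs 2, 3, 4, 5; a runs 4, 6, 8, 10; k runs 2, 4, 6, 8; G runs 2, 5, 8, 11 — each is linear in n (n = 1, 2, …).
For the next term, n = 5, so the run lengths are 6, 12, 10, 14.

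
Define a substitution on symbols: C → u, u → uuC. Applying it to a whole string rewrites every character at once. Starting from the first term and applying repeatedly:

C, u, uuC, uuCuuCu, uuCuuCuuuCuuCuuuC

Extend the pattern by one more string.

Applying the rule to each of the 17 symbols of uuCuuCuuuCuuCuuuC gives the pieces uuC uuC u uuC uuC u uuC uuC uuC u uuC uuC u uuC uuC uuC u, which concatenate to the answer.

uuCuuCuuuCuuCuuuCuuCuuCuuuCuuCuuuCuuCuuCu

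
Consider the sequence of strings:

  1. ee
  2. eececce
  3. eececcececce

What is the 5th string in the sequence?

Each term is the previous one with cecce appended.
From eececcececce, 2 further steps: eececcececce → eececcececcececce → (answer).

eececcececcececcececce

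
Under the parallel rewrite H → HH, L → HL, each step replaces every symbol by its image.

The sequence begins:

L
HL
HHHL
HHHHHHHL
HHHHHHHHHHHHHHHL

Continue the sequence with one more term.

φ(HHHHHHHHHHHHHHHL) expands symbol-by-symbol to HH HH HH HH HH HH HH HH HH HH HH HH HH HH HH HL; joining the 16 pieces gives the next term.

HHHHHHHHHHHHHHHHHHHHHHHHHHHHHHHL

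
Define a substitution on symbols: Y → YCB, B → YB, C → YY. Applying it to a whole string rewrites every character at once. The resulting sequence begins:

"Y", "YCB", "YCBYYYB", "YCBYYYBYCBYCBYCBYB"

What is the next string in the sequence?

Applying the rule to each of the 18 symbols of YCBYYYBYCBYCBYCBYB gives the pieces YCB YY YB YCB YCB YCB YB YCB YY YB YCB YY YB YCB YY YB YCB YB, which concatenate to the answer.

YCBYYYBYCBYCBYCBYBYCBYYYBYCBYYYBYCBYYYBYCBYB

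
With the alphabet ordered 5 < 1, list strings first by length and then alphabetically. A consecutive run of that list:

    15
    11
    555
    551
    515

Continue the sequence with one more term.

511

Treat 515 as a base-2 numeral over the given alphabet and add one, carrying through any trailing 1's.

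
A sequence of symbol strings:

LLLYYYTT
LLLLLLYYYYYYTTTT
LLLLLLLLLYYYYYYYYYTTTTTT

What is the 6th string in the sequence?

LLLLLLLLLLLLLLLLLLYYYYYYYYYYYYYYYYYYTTTTTTTTTTTT

Reading off run lengths: L runs 3, 6, 9; Y runs 3, 6, 9; T runs 2, 4, 6 — each is linear in n (n = 1, 2, …).
At n = 6 the blocks have lengths 18, 18, 12.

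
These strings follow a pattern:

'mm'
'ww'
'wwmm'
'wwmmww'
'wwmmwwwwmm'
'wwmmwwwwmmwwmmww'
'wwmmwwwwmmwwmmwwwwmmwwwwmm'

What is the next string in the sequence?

wwmmwwwwmmwwmmwwwwmmwwwwmmwwmmwwwwmmwwmmww

This is a Fibonacci-style word recurrence s(k) = s(k−1)·s(k−2): e.g. ww·mm = wwmm.
The next term joins wwmmwwwwmmwwmmwwwwmmwwwwmm and wwmmwwwwmmwwmmww.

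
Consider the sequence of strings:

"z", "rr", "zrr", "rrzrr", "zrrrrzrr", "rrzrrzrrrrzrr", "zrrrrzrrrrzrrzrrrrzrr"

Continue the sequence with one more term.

From term 3 onward, concatenate the second-to-last term with the last: z·rr = zrr, rr·zrr = rrzrr, …
So term 8 is rrzrrzrrrrzrr·zrrrrzrrrrzrrzrrrrzrr.

rrzrrzrrrrzrrzrrrrzrrrrzrrzrrrrzrr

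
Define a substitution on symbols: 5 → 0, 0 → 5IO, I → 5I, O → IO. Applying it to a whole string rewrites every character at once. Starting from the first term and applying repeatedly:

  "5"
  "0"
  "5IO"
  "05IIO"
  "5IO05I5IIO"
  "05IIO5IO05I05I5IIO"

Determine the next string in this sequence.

5IO05I5IIO05IIO5IO05I5IO05I05I5IIO

Applying the rule to each of the 18 symbols of 05IIO5IO05I05I5IIO gives the pieces 5IO 0 5I 5I IO 0 5I IO 5IO 0 5I 5IO 0 5I 0 5I 5I IO, which concatenate to the answer.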